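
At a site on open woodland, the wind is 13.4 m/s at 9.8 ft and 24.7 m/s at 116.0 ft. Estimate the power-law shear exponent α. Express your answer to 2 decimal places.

Power law: V₂/V₁ = (z₂/z₁)^α ⇒ α = ln(V₂/V₁) / ln(z₂/z₁)
α = ln(24.7/13.4) / ln(116.0/9.8) = ln(1.8433) / ln(11.8367)
  = 0.61155 / 2.47121 = 0.24747

α ≈ 0.25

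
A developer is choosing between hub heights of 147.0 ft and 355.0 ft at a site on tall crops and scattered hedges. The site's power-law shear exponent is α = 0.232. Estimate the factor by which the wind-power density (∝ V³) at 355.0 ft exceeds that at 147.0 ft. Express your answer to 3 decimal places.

Speed ratio: V_B/V_A = (z_B/z_A)^α = (355.0/147.0)^0.232 = (2.4150)^0.232 = 1.22697
Power-density ratio: P_B/P_A = (V_B/V_A)³ = (1.22697)³ = 1.84717

1.847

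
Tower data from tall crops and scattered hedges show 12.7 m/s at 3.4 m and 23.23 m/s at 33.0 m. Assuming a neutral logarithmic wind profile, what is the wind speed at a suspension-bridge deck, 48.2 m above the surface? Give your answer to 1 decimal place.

Log law: V ∝ ln(z/z₀). From the pair, with r = V₁/V₂ = 0.54671,
ln z₀ = (ln z₁ − r·ln z₂)/(1 − r) = (1.2238 − 0.54671×3.4965)/0.45329 = -1.5173 → z₀ = 0.2193 m
V₃ = V₁ · ln(z₃/z₀)/ln(z₁/z₀) = 12.7 × 5.3927/2.7411 = 24.9853 m/s

25.0 m/s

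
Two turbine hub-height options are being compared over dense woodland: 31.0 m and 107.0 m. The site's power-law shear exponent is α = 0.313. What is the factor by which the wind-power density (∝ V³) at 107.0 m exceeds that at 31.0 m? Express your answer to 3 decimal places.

Speed ratio: V_B/V_A = (z_B/z_A)^α = (107.0/31.0)^0.313 = (3.4516)^0.313 = 1.47367
Power-density ratio: P_B/P_A = (V_B/V_A)³ = (1.47367)³ = 3.20039

3.200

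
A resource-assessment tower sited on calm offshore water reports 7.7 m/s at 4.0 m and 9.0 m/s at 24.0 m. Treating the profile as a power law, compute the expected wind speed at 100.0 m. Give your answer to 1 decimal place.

10.2 m/s

First find α: α = ln(V₂/V₁)/ln(z₂/z₁) = ln(9.0/7.7)/ln(24.0/4.0) = 0.15600/1.79176 = 0.0871
Extrapolate from 24.0 m to 100.0 m: V₃ = 9.0 × (100.0/24.0)^0.0871 = 9.0 × 1.1323 = 10.1907 m/s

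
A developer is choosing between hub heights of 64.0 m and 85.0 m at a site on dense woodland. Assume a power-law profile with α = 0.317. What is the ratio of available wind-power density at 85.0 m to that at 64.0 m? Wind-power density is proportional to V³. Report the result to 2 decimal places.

Speed ratio: V_B/V_A = (z_B/z_A)^α = (85.0/64.0)^0.317 = (1.3281)^0.317 = 1.09412
Power-density ratio: P_B/P_A = (V_B/V_A)³ = (1.09412)³ = 1.30979

1.31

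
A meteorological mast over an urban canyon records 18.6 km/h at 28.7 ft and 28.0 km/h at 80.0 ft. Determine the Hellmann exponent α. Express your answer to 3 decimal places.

Power law: V₂/V₁ = (z₂/z₁)^α ⇒ α = ln(V₂/V₁) / ln(z₂/z₁)
α = ln(28.0/18.6) / ln(80.0/28.7) = ln(1.5054) / ln(2.7875)
  = 0.40904 / 1.02513 = 0.39902

α ≈ 0.399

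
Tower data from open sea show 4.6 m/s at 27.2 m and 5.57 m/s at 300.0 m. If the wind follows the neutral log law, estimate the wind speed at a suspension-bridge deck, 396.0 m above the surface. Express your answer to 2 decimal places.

5.68 m/s

Log law: V ∝ ln(z/z₀). From the pair, with r = V₁/V₂ = 0.82585,
ln z₀ = (ln z₁ − r·ln z₂)/(1 − r) = (3.3032 − 0.82585×5.7038)/0.17415 = -8.0809 → z₀ = 0.0003094 m
V₃ = V₁ · ln(z₃/z₀)/ln(z₁/z₀) = 4.6 × 14.0623/11.3841 = 5.6822 m/s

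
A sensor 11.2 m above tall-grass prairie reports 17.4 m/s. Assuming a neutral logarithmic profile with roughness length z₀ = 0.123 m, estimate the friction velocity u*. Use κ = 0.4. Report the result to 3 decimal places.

Log law: V(z) = (u*/κ) · ln(z/z₀) ⇒ u* = κ · V / ln(z/z₀)
u* = 0.4 × 17.4 / ln(11.2/0.123) = 0.4 × 17.4 / 4.5115
   = 6.9600 / 4.5115 = 1.5427 m/s

u* ≈ 1.543 m/s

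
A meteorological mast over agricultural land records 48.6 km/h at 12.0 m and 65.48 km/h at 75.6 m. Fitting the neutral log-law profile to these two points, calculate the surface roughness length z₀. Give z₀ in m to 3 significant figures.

z₀ ≈ 0.0599 m

Log law: V(z) ∝ ln(z/z₀). With r = V₁/V₂ = 48.6/65.48 = 0.74221,
r · ln(z₂/z₀) = ln(z₁/z₀) ⇒ ln z₀ = (ln z₁ − r·ln z₂)/(1 − r)
ln z₀ = (2.48491 − 0.74221×4.32546) / 0.25779 = -2.8143
z₀ = exp(-2.8143) = 0.05995 m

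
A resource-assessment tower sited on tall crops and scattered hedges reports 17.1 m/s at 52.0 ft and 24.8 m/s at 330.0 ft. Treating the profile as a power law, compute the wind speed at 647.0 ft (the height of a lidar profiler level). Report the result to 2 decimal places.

First find α: α = ln(V₂/V₁)/ln(z₂/z₁) = ln(24.8/17.1)/ln(330.0/52.0) = 0.37177/1.84785 = 0.2012
Extrapolate from 330.0 ft to 647.0 ft: V₃ = 24.8 × (647.0/330.0)^0.2012 = 24.8 × 1.1451 = 28.3973 m/s

28.40 m/s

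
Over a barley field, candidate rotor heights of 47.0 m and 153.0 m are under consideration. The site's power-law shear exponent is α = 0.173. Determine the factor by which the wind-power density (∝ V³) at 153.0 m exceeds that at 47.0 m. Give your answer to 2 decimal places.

1.85

Speed ratio: V_B/V_A = (z_B/z_A)^α = (153.0/47.0)^0.173 = (3.2553)^0.173 = 1.22653
Power-density ratio: P_B/P_A = (V_B/V_A)³ = (1.22653)³ = 1.84517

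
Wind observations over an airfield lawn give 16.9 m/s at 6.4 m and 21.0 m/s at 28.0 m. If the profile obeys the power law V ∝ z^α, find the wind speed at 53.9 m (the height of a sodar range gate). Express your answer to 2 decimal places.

23.12 m/s

First find α: α = ln(V₂/V₁)/ln(z₂/z₁) = ln(21.0/16.9)/ln(28.0/6.4) = 0.21721/1.47591 = 0.1472
Extrapolate from 28.0 m to 53.9 m: V₃ = 21.0 × (53.9/28.0)^0.1472 = 21.0 × 1.1012 = 23.1248 m/s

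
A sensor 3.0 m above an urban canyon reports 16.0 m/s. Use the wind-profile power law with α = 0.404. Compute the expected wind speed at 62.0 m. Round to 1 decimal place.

54.4 m/s

Power-law profile: V₂ = V₁ · (z₂/z₁)^α
V₂ = 16.0 × (62.0/3.0)^0.404 = 16.0 × (20.6667)^0.404
    = 16.0 × 3.3991 = 54.3863 m/s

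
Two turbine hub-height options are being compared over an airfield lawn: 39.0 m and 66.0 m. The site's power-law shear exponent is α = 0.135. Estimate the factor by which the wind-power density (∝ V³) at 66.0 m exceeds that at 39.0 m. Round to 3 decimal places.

1.237

Speed ratio: V_B/V_A = (z_B/z_A)^α = (66.0/39.0)^0.135 = (1.6923)^0.135 = 1.07361
Power-density ratio: P_B/P_A = (V_B/V_A)³ = (1.07361)³ = 1.23747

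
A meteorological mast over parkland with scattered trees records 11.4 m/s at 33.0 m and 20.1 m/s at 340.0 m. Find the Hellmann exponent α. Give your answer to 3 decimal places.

Power law: V₂/V₁ = (z₂/z₁)^α ⇒ α = ln(V₂/V₁) / ln(z₂/z₁)
α = ln(20.1/11.4) / ln(340.0/33.0) = ln(1.7632) / ln(10.3030)
  = 0.56711 / 2.33244 = 0.24314

α ≈ 0.243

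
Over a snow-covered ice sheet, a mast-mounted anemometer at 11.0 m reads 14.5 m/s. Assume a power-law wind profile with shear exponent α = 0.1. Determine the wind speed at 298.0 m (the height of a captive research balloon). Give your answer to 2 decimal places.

Power-law profile: V₂ = V₁ · (z₂/z₁)^α
V₂ = 14.5 × (298.0/11.0)^0.1 = 14.5 × (27.0909)^0.1
    = 14.5 × 1.3909 = 20.1674 m/s

20.17 m/s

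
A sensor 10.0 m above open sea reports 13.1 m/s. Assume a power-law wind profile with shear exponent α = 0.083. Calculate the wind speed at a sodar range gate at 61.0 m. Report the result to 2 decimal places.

15.22 m/s

Power-law profile: V₂ = V₁ · (z₂/z₁)^α
V₂ = 13.1 × (61.0/10.0)^0.083 = 13.1 × (6.1000)^0.083
    = 13.1 × 1.1619 = 15.2214 m/s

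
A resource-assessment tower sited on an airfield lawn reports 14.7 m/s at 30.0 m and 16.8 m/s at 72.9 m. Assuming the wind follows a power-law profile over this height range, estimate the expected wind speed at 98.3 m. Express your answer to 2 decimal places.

First find α: α = ln(V₂/V₁)/ln(z₂/z₁) = ln(16.8/14.7)/ln(72.9/30.0) = 0.13353/0.88789 = 0.1504
Extrapolate from 72.9 m to 98.3 m: V₃ = 16.8 × (98.3/72.9)^0.1504 = 16.8 × 1.0460 = 17.5725 m/s

17.57 m/s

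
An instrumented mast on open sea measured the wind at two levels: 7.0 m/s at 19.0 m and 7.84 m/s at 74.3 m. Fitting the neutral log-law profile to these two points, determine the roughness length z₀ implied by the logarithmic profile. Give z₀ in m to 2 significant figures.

z₀ ≈ 0.00022 m

Log law: V(z) ∝ ln(z/z₀). With r = V₁/V₂ = 7.0/7.84 = 0.89286,
r · ln(z₂/z₀) = ln(z₁/z₀) ⇒ ln z₀ = (ln z₁ − r·ln z₂)/(1 − r)
ln z₀ = (2.94444 − 0.89286×4.30811) / 0.10714 = -8.4195
z₀ = exp(-8.4195) = 0.0002205 m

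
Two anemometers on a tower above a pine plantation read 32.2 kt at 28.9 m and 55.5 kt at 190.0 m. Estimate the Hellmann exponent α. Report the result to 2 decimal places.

Power law: V₂/V₁ = (z₂/z₁)^α ⇒ α = ln(V₂/V₁) / ln(z₂/z₁)
α = ln(55.5/32.2) / ln(190.0/28.9) = ln(1.7236) / ln(6.5744)
  = 0.54442 / 1.88318 = 0.28909

α ≈ 0.29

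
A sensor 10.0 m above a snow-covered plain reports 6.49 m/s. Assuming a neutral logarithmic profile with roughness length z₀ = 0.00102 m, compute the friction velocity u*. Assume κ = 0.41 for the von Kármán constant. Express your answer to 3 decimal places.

Log law: V(z) = (u*/κ) · ln(z/z₀) ⇒ u* = κ · V / ln(z/z₀)
u* = 0.41 × 6.49 / ln(10.0/0.00102) = 0.41 × 6.49 / 9.1905
   = 2.6609 / 9.1905 = 0.2895 m/s

u* ≈ 0.290 m/s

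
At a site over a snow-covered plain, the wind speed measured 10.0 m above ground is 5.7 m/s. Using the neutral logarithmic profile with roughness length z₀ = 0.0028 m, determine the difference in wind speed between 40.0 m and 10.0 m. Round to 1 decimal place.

1.0 m/s

Log law: V₂ = V₁ · ln(z₂/z₀)/ln(z₁/z₀) = 5.7 × 9.5670/8.1807 = 6.6659 m/s
ΔV = 6.6659 − 5.7 = 0.9659 m/s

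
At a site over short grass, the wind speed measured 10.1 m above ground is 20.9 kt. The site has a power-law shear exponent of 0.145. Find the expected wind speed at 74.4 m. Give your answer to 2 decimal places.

27.92 kt

Power-law profile: V₂ = V₁ · (z₂/z₁)^α
V₂ = 20.9 × (74.4/10.1)^0.145 = 20.9 × (7.3663)^0.145
    = 20.9 × 1.3358 = 27.9189 kt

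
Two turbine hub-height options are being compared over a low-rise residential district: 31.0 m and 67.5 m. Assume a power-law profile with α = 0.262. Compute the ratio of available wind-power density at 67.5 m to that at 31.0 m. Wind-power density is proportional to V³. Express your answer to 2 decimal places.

1.84

Speed ratio: V_B/V_A = (z_B/z_A)^α = (67.5/31.0)^0.262 = (2.1774)^0.262 = 1.22614
Power-density ratio: P_B/P_A = (V_B/V_A)³ = (1.22614)³ = 1.84341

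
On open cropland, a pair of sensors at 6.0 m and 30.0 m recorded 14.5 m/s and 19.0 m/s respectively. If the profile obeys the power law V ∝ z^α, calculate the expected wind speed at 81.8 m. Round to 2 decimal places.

First find α: α = ln(V₂/V₁)/ln(z₂/z₁) = ln(19.0/14.5)/ln(30.0/6.0) = 0.27029/1.60944 = 0.1679
Extrapolate from 30.0 m to 81.8 m: V₃ = 19.0 × (81.8/30.0)^0.1679 = 19.0 × 1.1835 = 22.4861 m/s

22.49 m/s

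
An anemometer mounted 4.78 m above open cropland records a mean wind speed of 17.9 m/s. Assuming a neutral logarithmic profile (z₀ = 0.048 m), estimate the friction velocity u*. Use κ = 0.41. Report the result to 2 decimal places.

Log law: V(z) = (u*/κ) · ln(z/z₀) ⇒ u* = κ · V / ln(z/z₀)
u* = 0.41 × 17.9 / ln(4.78/0.048) = 0.41 × 17.9 / 4.6010
   = 7.3390 / 4.6010 = 1.5951 m/s

u* ≈ 1.60 m/s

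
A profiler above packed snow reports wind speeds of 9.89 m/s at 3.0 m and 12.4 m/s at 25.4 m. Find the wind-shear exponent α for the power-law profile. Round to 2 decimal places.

α ≈ 0.11

Power law: V₂/V₁ = (z₂/z₁)^α ⇒ α = ln(V₂/V₁) / ln(z₂/z₁)
α = ln(12.4/9.89) / ln(25.4/3.0) = ln(1.2538) / ln(8.4667)
  = 0.22617 / 2.13614 = 0.10588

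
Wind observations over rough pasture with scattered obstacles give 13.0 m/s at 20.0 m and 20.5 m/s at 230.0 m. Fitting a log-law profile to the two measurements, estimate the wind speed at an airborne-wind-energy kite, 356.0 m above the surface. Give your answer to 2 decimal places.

21.84 m/s

Log law: V ∝ ln(z/z₀). From the pair, with r = V₁/V₂ = 0.63415,
ln z₀ = (ln z₁ − r·ln z₂)/(1 − r) = (2.9957 − 0.63415×5.4381)/0.36585 = -1.2377 → z₀ = 0.2901 m
V₃ = V₁ · ln(z₃/z₀)/ln(z₁/z₀) = 13.0 × 7.1126/4.2334 = 21.8415 m/s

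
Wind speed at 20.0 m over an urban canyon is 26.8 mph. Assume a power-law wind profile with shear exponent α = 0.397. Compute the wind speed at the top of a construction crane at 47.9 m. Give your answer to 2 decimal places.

Power-law profile: V₂ = V₁ · (z₂/z₁)^α
V₂ = 26.8 × (47.9/20.0)^0.397 = 26.8 × (2.3950)^0.397
    = 26.8 × 1.4144 = 37.9070 mph

37.91 mph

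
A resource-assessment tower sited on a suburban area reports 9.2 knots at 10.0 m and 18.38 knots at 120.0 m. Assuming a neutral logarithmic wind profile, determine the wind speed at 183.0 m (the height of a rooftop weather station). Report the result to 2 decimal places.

19.94 knots

Log law: V ∝ ln(z/z₀). From the pair, with r = V₁/V₂ = 0.50054,
ln z₀ = (ln z₁ − r·ln z₂)/(1 − r) = (2.3026 − 0.50054×4.7875)/0.49946 = -0.1877 → z₀ = 0.8288 m
V₃ = V₁ · ln(z₃/z₀)/ln(z₁/z₀) = 9.2 × 5.3972/2.4903 = 19.9390 knots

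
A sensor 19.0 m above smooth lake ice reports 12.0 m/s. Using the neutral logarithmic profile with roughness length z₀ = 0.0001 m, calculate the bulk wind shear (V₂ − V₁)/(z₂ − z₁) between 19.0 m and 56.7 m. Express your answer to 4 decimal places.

0.0286 m/s/m

Log law: V₂ = V₁ · ln(z₂/z₀)/ln(z₁/z₀) = 12.0 × 13.2481/12.1548 = 13.0794 m/s
ΔV/Δz = (13.0794 − 12.0)/(56.7 − 19.0) = 1.0794/37.7000 = 0.02863 m/s/m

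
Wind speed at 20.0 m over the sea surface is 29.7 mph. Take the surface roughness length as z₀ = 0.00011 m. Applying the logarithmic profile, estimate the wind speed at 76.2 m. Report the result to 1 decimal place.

Log law: V(z) ∝ ln(z/z₀), so V₂/V₁ = ln(z₂/z₀) / ln(z₁/z₀).
ln(76.2/0.00011) = 13.4484, ln(20.0/0.00011) = 12.1108
V₂ = 29.7 × 13.4484/12.1108 = 29.7 × 1.1104 = 32.9804 mph

33.0 mph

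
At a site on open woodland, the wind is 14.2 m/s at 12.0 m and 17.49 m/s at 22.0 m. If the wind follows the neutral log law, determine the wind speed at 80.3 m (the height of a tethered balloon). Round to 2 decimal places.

24.52 m/s

Log law: V ∝ ln(z/z₀). From the pair, with r = V₁/V₂ = 0.81189,
ln z₀ = (ln z₁ − r·ln z₂)/(1 − r) = (2.4849 − 0.81189×3.0910)/0.18811 = -0.1312 → z₀ = 0.8770 m
V₃ = V₁ · ln(z₃/z₀)/ln(z₁/z₀) = 14.2 × 4.5170/2.6161 = 24.5176 m/s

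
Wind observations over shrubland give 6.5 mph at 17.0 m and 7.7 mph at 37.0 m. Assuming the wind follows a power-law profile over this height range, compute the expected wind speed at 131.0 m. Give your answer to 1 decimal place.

10.1 mph

First find α: α = ln(V₂/V₁)/ln(z₂/z₁) = ln(7.7/6.5)/ln(37.0/17.0) = 0.16942/0.77770 = 0.2178
Extrapolate from 37.0 m to 131.0 m: V₃ = 7.7 × (131.0/37.0)^0.2178 = 7.7 × 1.3171 = 10.1415 mph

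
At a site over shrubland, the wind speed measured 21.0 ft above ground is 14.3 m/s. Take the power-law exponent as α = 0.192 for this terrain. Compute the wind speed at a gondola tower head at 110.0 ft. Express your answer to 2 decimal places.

19.65 m/s

Power-law profile: V₂ = V₁ · (z₂/z₁)^α
V₂ = 14.3 × (110.0/21.0)^0.192 = 14.3 × (5.2381)^0.192
    = 14.3 × 1.3743 = 19.6525 m/s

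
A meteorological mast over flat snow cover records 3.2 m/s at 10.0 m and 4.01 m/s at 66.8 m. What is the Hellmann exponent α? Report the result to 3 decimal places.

Power law: V₂/V₁ = (z₂/z₁)^α ⇒ α = ln(V₂/V₁) / ln(z₂/z₁)
α = ln(4.01/3.2) / ln(66.8/10.0) = ln(1.2531) / ln(6.6800)
  = 0.22564 / 1.89912 = 0.11881

α ≈ 0.119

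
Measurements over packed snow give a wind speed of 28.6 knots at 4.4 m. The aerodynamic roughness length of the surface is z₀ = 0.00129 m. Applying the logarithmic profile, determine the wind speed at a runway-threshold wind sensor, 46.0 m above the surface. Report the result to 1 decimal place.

Log law: V(z) ∝ ln(z/z₀), so V₂/V₁ = ln(z₂/z₀) / ln(z₁/z₀).
ln(46.0/0.00129) = 10.4818, ln(4.4/0.00129) = 8.1347
V₂ = 28.6 × 10.4818/8.1347 = 28.6 × 1.2885 = 36.8517 knots

36.9 knots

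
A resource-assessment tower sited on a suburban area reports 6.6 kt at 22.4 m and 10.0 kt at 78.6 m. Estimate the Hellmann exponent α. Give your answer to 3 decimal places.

Power law: V₂/V₁ = (z₂/z₁)^α ⇒ α = ln(V₂/V₁) / ln(z₂/z₁)
α = ln(10.0/6.6) / ln(78.6/22.4) = ln(1.5152) / ln(3.5089)
  = 0.41552 / 1.25531 = 0.33101

α ≈ 0.331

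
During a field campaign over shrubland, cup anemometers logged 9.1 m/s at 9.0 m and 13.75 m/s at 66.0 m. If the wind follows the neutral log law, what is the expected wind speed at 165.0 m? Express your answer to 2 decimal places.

Log law: V ∝ ln(z/z₀). From the pair, with r = V₁/V₂ = 0.66182,
ln z₀ = (ln z₁ − r·ln z₂)/(1 − r) = (2.1972 − 0.66182×4.1897)/0.33818 = -1.7019 → z₀ = 0.1823 m
V₃ = V₁ · ln(z₃/z₀)/ln(z₁/z₀) = 9.1 × 6.8079/3.8992 = 15.8885 m/s

15.89 m/s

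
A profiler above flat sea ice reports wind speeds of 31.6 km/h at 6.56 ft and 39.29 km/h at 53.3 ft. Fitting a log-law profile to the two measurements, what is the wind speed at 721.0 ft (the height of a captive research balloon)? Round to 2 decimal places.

Log law: V ∝ ln(z/z₀). From the pair, with r = V₁/V₂ = 0.80428,
ln z₀ = (ln z₁ − r·ln z₂)/(1 − r) = (1.8810 − 0.80428×3.9759)/0.19572 = -6.7276 → z₀ = 0.001197 ft
V₃ = V₁ · ln(z₃/z₀)/ln(z₁/z₀) = 31.6 × 13.3083/8.6086 = 48.8512 km/h

48.85 km/h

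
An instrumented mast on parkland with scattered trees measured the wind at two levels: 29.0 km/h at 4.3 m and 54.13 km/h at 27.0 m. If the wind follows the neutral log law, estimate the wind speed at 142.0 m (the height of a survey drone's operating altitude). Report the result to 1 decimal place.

76.8 km/h

Log law: V ∝ ln(z/z₀). From the pair, with r = V₁/V₂ = 0.53575,
ln z₀ = (ln z₁ − r·ln z₂)/(1 − r) = (1.4586 − 0.53575×3.2958)/0.46425 = -0.6615 → z₀ = 0.5161 m
V₃ = V₁ · ln(z₃/z₀)/ln(z₁/z₀) = 29.0 × 5.6174/2.1202 = 76.8358 km/h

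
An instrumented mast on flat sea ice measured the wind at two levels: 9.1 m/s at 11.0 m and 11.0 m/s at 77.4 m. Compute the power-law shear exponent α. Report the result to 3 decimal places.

α ≈ 0.097

Power law: V₂/V₁ = (z₂/z₁)^α ⇒ α = ln(V₂/V₁) / ln(z₂/z₁)
α = ln(11.0/9.1) / ln(77.4/11.0) = ln(1.2088) / ln(7.0364)
  = 0.18962 / 1.95109 = 0.09719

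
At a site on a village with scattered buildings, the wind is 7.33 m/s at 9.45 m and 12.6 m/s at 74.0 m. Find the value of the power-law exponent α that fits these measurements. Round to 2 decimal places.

α ≈ 0.26

Power law: V₂/V₁ = (z₂/z₁)^α ⇒ α = ln(V₂/V₁) / ln(z₂/z₁)
α = ln(12.6/7.33) / ln(74.0/9.45) = ln(1.7190) / ln(7.8307)
  = 0.54172 / 2.05805 = 0.26322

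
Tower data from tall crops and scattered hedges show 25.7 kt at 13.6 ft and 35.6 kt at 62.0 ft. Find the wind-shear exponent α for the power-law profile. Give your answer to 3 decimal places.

α ≈ 0.215

Power law: V₂/V₁ = (z₂/z₁)^α ⇒ α = ln(V₂/V₁) / ln(z₂/z₁)
α = ln(35.6/25.7) / ln(62.0/13.6) = ln(1.3852) / ln(4.5588)
  = 0.32585 / 1.51706 = 0.21479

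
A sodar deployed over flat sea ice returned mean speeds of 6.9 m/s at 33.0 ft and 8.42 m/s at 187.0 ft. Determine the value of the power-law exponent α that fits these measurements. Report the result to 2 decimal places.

Power law: V₂/V₁ = (z₂/z₁)^α ⇒ α = ln(V₂/V₁) / ln(z₂/z₁)
α = ln(8.42/6.9) / ln(187.0/33.0) = ln(1.2203) / ln(5.6667)
  = 0.19909 / 1.73460 = 0.11477

α ≈ 0.11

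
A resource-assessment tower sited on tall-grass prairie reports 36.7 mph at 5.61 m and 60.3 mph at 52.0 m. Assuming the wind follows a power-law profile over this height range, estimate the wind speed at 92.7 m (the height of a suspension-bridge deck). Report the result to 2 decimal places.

First find α: α = ln(V₂/V₁)/ln(z₂/z₁) = ln(60.3/36.7)/ln(52.0/5.61) = 0.49656/2.22669 = 0.2230
Extrapolate from 52.0 m to 92.7 m: V₃ = 60.3 × (92.7/52.0)^0.2230 = 60.3 × 1.1376 = 68.5974 mph

68.60 mph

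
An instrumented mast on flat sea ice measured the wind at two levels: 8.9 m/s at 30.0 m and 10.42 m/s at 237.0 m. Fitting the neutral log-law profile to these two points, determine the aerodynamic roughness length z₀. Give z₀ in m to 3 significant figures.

Log law: V(z) ∝ ln(z/z₀). With r = V₁/V₂ = 8.9/10.42 = 0.85413,
r · ln(z₂/z₀) = ln(z₁/z₀) ⇒ ln z₀ = (ln z₁ − r·ln z₂)/(1 − r)
ln z₀ = (3.40120 − 0.85413×5.46806) / 0.14587 = -8.7008
z₀ = exp(-8.7008) = 0.0001664 m

z₀ ≈ 0.000166 m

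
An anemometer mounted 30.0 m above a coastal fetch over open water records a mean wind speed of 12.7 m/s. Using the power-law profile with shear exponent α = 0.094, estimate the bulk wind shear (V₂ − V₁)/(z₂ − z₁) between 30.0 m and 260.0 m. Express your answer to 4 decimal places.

Power law: V₂ = V₁ · (z₂/z₁)^α = 12.7 × (8.6667)^0.094 = 15.5583 m/s
ΔV/Δz = (15.5583 − 12.7)/(260.0 − 30.0) = 2.8583/230.0000 = 0.01243 m/s/m

0.0124 m/s/m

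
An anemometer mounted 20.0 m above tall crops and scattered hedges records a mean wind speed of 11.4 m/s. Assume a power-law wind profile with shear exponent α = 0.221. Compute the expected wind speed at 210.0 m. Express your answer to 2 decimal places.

Power-law profile: V₂ = V₁ · (z₂/z₁)^α
V₂ = 11.4 × (210.0/20.0)^0.221 = 11.4 × (10.5000)^0.221
    = 11.4 × 1.6814 = 19.1685 m/s

19.17 m/s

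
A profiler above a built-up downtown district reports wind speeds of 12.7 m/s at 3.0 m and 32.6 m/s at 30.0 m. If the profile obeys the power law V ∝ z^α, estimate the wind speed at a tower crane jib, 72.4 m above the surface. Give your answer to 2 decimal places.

First find α: α = ln(V₂/V₁)/ln(z₂/z₁) = ln(32.6/12.7)/ln(30.0/3.0) = 0.94271/2.30259 = 0.4094
Extrapolate from 30.0 m to 72.4 m: V₃ = 32.6 × (72.4/30.0)^0.4094 = 32.6 × 1.4343 = 46.7591 m/s

46.76 m/s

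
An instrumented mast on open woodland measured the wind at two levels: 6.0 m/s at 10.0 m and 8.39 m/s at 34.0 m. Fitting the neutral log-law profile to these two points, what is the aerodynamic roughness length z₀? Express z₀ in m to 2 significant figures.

z₀ ≈ 0.46 m

Log law: V(z) ∝ ln(z/z₀). With r = V₁/V₂ = 6.0/8.39 = 0.71514,
r · ln(z₂/z₀) = ln(z₁/z₀) ⇒ ln z₀ = (ln z₁ − r·ln z₂)/(1 − r)
ln z₀ = (2.30259 − 0.71514×3.52636) / 0.28486 = -0.7697
z₀ = exp(-0.7697) = 0.4632 m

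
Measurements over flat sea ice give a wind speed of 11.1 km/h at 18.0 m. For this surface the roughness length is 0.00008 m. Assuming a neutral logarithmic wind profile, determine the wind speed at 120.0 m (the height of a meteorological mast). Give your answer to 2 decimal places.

12.81 km/h

Log law: V(z) ∝ ln(z/z₀), so V₂/V₁ = ln(z₂/z₀) / ln(z₁/z₀).
ln(120.0/0.00008) = 14.2210, ln(18.0/0.00008) = 12.3239
V₂ = 11.1 × 14.2210/12.3239 = 11.1 × 1.1539 = 12.8087 km/h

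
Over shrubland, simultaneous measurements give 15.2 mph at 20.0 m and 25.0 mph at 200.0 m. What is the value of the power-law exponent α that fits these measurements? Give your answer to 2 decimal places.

α ≈ 0.22

Power law: V₂/V₁ = (z₂/z₁)^α ⇒ α = ln(V₂/V₁) / ln(z₂/z₁)
α = ln(25.0/15.2) / ln(200.0/20.0) = ln(1.6447) / ln(10.0000)
  = 0.49758 / 2.30259 = 0.21610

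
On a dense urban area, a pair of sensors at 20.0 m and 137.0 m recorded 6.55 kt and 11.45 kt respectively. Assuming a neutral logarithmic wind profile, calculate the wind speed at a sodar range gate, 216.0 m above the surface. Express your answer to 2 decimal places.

Log law: V ∝ ln(z/z₀). From the pair, with r = V₁/V₂ = 0.57205,
ln z₀ = (ln z₁ − r·ln z₂)/(1 − r) = (2.9957 − 0.57205×4.9200)/0.42795 = 0.4235 → z₀ = 1.527 m
V₃ = V₁ · ln(z₃/z₀)/ln(z₁/z₀) = 6.55 × 4.9518/2.5722 = 12.6094 kt

12.61 kt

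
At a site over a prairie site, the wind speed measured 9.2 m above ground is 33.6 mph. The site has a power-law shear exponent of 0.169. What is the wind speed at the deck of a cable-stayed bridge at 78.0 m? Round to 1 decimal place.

48.2 mph

Power-law profile: V₂ = V₁ · (z₂/z₁)^α
V₂ = 33.6 × (78.0/9.2)^0.169 = 33.6 × (8.4783)^0.169
    = 33.6 × 1.4351 = 48.2195 mph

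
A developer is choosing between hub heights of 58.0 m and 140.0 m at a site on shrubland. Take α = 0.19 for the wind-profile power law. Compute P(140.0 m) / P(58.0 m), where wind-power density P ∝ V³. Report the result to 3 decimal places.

1.652

Speed ratio: V_B/V_A = (z_B/z_A)^α = (140.0/58.0)^0.19 = (2.4138)^0.19 = 1.18226
Power-density ratio: P_B/P_A = (V_B/V_A)³ = (1.18226)³ = 1.65249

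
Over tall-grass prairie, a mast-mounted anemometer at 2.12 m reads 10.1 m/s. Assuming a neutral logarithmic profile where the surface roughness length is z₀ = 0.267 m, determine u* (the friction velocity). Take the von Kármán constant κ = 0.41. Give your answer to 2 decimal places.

Log law: V(z) = (u*/κ) · ln(z/z₀) ⇒ u* = κ · V / ln(z/z₀)
u* = 0.41 × 10.1 / ln(2.12/0.267) = 0.41 × 10.1 / 2.0719
   = 4.1410 / 2.0719 = 1.9986 m/s

u* ≈ 2.00 m/s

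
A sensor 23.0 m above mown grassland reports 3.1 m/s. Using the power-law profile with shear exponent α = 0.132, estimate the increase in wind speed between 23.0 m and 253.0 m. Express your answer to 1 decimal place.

1.2 m/s

Power law: V₂ = V₁ · (z₂/z₁)^α = 3.1 × (11.0000)^0.132 = 4.2543 m/s
ΔV = 4.2543 − 3.1 = 1.1543 m/s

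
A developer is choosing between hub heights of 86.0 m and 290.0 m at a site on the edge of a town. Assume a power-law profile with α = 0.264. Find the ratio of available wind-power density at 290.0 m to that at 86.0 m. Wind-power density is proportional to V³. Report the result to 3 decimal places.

Speed ratio: V_B/V_A = (z_B/z_A)^α = (290.0/86.0)^0.264 = (3.3721)^0.264 = 1.37837
Power-density ratio: P_B/P_A = (V_B/V_A)³ = (1.37837)³ = 2.61876

2.619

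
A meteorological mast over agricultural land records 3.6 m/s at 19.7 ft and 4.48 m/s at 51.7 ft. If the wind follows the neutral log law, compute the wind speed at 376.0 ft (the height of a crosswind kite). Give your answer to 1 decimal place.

Log law: V ∝ ln(z/z₀). From the pair, with r = V₁/V₂ = 0.80357,
ln z₀ = (ln z₁ − r·ln z₂)/(1 − r) = (2.9806 − 0.80357×3.9455)/0.19643 = -0.9665 → z₀ = 0.3804 ft
V₃ = V₁ · ln(z₃/z₀)/ln(z₁/z₀) = 3.6 × 6.8960/3.9471 = 6.2897 m/s

6.3 m/s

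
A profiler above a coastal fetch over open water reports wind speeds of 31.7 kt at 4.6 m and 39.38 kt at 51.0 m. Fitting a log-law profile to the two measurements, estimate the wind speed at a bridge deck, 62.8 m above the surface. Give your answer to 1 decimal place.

Log law: V ∝ ln(z/z₀). From the pair, with r = V₁/V₂ = 0.80498,
ln z₀ = (ln z₁ − r·ln z₂)/(1 − r) = (1.5261 − 0.80498×3.9318)/0.19502 = -8.4040 → z₀ = 0.0002240 m
V₃ = V₁ · ln(z₃/z₀)/ln(z₁/z₀) = 31.7 × 12.5440/9.9301 = 40.0444 kt

40.0 kt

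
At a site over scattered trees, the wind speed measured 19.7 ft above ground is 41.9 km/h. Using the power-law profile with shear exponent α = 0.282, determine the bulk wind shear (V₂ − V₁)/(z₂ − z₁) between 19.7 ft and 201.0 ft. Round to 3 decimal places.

0.214 km/h/ft

Power law: V₂ = V₁ · (z₂/z₁)^α = 41.9 × (10.2030)^0.282 = 80.6633 km/h
ΔV/Δz = (80.6633 − 41.9)/(201.0 − 19.7) = 38.7633/181.3000 = 0.21381 km/h/ft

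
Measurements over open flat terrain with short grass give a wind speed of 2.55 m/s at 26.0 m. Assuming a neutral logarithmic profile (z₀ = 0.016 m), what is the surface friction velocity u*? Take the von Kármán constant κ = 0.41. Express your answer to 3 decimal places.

u* ≈ 0.141 m/s

Log law: V(z) = (u*/κ) · ln(z/z₀) ⇒ u* = κ · V / ln(z/z₀)
u* = 0.41 × 2.55 / ln(26.0/0.016) = 0.41 × 2.55 / 7.3933
   = 1.0455 / 7.3933 = 0.1414 m/s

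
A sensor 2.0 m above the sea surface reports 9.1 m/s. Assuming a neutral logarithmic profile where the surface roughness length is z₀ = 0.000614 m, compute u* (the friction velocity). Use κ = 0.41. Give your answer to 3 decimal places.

u* ≈ 0.461 m/s

Log law: V(z) = (u*/κ) · ln(z/z₀) ⇒ u* = κ · V / ln(z/z₀)
u* = 0.41 × 9.1 / ln(2.0/0.000614) = 0.41 × 9.1 / 8.0887
   = 3.7310 / 8.0887 = 0.4613 m/s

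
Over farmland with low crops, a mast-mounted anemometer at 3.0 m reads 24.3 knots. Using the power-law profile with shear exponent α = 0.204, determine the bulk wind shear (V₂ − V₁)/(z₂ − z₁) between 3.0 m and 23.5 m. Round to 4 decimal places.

Power law: V₂ = V₁ · (z₂/z₁)^α = 24.3 × (7.8333)^0.204 = 36.9804 knots
ΔV/Δz = (36.9804 − 24.3)/(23.5 − 3.0) = 12.6804/20.5000 = 0.61856 knots/m

0.6186 knots/m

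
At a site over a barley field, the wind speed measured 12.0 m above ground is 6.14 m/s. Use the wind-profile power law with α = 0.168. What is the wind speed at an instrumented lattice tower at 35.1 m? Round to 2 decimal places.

Power-law profile: V₂ = V₁ · (z₂/z₁)^α
V₂ = 6.14 × (35.1/12.0)^0.168 = 6.14 × (2.9250)^0.168
    = 6.14 × 1.1976 = 7.3532 m/s

7.35 m/s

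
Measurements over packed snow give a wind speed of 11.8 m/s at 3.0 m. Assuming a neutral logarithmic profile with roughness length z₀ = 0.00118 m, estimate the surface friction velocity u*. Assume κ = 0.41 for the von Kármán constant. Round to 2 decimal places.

Log law: V(z) = (u*/κ) · ln(z/z₀) ⇒ u* = κ · V / ln(z/z₀)
u* = 0.41 × 11.8 / ln(3.0/0.00118) = 0.41 × 11.8 / 7.8409
   = 4.8380 / 7.8409 = 0.6170 m/s

u* ≈ 0.62 m/s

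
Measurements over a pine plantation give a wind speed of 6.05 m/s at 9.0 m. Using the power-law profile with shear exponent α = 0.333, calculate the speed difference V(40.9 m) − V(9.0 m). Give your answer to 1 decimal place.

Power law: V₂ = V₁ · (z₂/z₁)^α = 6.05 × (4.5444)^0.333 = 10.0160 m/s
ΔV = 10.0160 − 6.05 = 3.9660 m/s

4.0 m/s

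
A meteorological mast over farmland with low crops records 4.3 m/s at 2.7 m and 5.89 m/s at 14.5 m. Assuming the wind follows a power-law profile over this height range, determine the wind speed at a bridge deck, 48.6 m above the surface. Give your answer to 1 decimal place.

First find α: α = ln(V₂/V₁)/ln(z₂/z₁) = ln(5.89/4.3)/ln(14.5/2.7) = 0.31464/1.68090 = 0.1872
Extrapolate from 14.5 m to 48.6 m: V₃ = 5.89 × (48.6/14.5)^0.1872 = 5.89 × 1.2541 = 7.3865 m/s

7.4 m/s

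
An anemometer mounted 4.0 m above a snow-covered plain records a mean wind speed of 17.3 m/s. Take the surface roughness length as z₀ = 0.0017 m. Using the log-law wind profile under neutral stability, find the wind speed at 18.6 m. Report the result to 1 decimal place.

20.7 m/s

Log law: V(z) ∝ ln(z/z₀), so V₂/V₁ = ln(z₂/z₀) / ln(z₁/z₀).
ln(18.6/0.0017) = 9.3003, ln(4.0/0.0017) = 7.7634
V₂ = 17.3 × 9.3003/7.7634 = 17.3 × 1.1980 = 20.7248 m/s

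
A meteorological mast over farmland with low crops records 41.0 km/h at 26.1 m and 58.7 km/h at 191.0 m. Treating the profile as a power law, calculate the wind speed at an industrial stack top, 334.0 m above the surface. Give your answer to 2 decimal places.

64.92 km/h

First find α: α = ln(V₂/V₁)/ln(z₂/z₁) = ln(58.7/41.0)/ln(191.0/26.1) = 0.35887/1.99034 = 0.1803
Extrapolate from 191.0 m to 334.0 m: V₃ = 58.7 × (334.0/191.0)^0.1803 = 58.7 × 1.1060 = 64.9233 km/h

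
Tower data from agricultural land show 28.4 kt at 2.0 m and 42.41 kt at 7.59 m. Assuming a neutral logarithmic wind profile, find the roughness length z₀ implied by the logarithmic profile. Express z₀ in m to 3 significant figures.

z₀ ≈ 0.134 m

Log law: V(z) ∝ ln(z/z₀). With r = V₁/V₂ = 28.4/42.41 = 0.66965,
r · ln(z₂/z₀) = ln(z₁/z₀) ⇒ ln z₀ = (ln z₁ − r·ln z₂)/(1 − r)
ln z₀ = (0.69315 − 0.66965×2.02683) / 0.33035 = -2.0104
z₀ = exp(-2.0104) = 0.1339 m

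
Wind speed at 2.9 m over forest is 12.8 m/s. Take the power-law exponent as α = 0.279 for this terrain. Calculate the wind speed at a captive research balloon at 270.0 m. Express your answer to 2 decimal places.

45.35 m/s

Power-law profile: V₂ = V₁ · (z₂/z₁)^α
V₂ = 12.8 × (270.0/2.9)^0.279 = 12.8 × (93.1034)^0.279
    = 12.8 × 3.5428 = 45.3473 m/s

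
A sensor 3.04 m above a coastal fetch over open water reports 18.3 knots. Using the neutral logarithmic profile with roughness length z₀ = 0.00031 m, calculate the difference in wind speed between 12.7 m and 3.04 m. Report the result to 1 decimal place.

Log law: V₂ = V₁ · ln(z₂/z₀)/ln(z₁/z₀) = 18.3 × 10.6205/9.1908 = 21.1468 knots
ΔV = 21.1468 − 18.3 = 2.8468 knots

2.8 knots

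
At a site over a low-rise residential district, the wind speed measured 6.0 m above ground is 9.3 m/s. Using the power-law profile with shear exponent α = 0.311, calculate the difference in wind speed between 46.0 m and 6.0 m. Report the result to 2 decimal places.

8.22 m/s

Power law: V₂ = V₁ · (z₂/z₁)^α = 9.3 × (7.6667)^0.311 = 17.5225 m/s
ΔV = 17.5225 − 9.3 = 8.2225 m/s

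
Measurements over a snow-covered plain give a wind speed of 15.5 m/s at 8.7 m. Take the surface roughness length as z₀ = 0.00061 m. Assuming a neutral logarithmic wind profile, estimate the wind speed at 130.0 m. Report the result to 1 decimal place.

19.9 m/s

Log law: V(z) ∝ ln(z/z₀), so V₂/V₁ = ln(z₂/z₀) / ln(z₁/z₀).
ln(130.0/0.00061) = 12.2696, ln(8.7/0.00061) = 9.5654
V₂ = 15.5 × 12.2696/9.5654 = 15.5 × 1.2827 = 19.8820 m/s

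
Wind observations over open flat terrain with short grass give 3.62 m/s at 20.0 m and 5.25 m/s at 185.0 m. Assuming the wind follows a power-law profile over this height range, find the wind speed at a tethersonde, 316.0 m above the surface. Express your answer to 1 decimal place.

First find α: α = ln(V₂/V₁)/ln(z₂/z₁) = ln(5.25/3.62)/ln(185.0/20.0) = 0.37175/2.22462 = 0.1671
Extrapolate from 185.0 m to 316.0 m: V₃ = 5.25 × (316.0/185.0)^0.1671 = 5.25 × 1.0936 = 5.7414 m/s

5.7 m/s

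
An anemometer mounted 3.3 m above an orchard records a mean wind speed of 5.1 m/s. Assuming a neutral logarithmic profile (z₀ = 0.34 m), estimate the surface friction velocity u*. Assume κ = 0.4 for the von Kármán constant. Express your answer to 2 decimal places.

u* ≈ 0.90 m/s

Log law: V(z) = (u*/κ) · ln(z/z₀) ⇒ u* = κ · V / ln(z/z₀)
u* = 0.4 × 5.1 / ln(3.3/0.34) = 0.4 × 5.1 / 2.2727
   = 2.0400 / 2.2727 = 0.8976 m/s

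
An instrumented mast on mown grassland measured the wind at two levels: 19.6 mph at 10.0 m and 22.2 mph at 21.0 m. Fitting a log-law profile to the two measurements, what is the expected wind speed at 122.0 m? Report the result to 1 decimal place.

Log law: V ∝ ln(z/z₀). From the pair, with r = V₁/V₂ = 0.88288,
ln z₀ = (ln z₁ − r·ln z₂)/(1 − r) = (2.3026 − 0.88288×3.0445)/0.11712 = -3.2905 → z₀ = 0.03724 m
V₃ = V₁ · ln(z₃/z₀)/ln(z₁/z₀) = 19.6 × 8.0945/5.5931 = 28.3659 mph

28.4 mph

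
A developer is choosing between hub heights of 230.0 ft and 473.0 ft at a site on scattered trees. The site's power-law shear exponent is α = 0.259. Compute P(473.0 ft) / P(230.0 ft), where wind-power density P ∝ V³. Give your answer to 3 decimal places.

1.751

Speed ratio: V_B/V_A = (z_B/z_A)^α = (473.0/230.0)^0.259 = (2.0565)^0.259 = 1.20532
Power-density ratio: P_B/P_A = (V_B/V_A)³ = (1.20532)³ = 1.75107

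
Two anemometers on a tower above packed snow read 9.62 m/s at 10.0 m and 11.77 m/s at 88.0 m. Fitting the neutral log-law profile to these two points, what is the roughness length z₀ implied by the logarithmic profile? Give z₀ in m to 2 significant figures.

z₀ ≈ 0.00059 m

Log law: V(z) ∝ ln(z/z₀). With r = V₁/V₂ = 9.62/11.77 = 0.81733,
r · ln(z₂/z₀) = ln(z₁/z₀) ⇒ ln z₀ = (ln z₁ − r·ln z₂)/(1 − r)
ln z₀ = (2.30259 − 0.81733×4.47734) / 0.18267 = -7.4282
z₀ = exp(-7.4282) = 0.0005943 m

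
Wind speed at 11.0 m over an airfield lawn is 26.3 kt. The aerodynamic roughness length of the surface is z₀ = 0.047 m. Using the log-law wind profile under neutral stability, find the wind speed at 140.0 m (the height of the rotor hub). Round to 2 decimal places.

38.56 kt

Log law: V(z) ∝ ln(z/z₀), so V₂/V₁ = ln(z₂/z₀) / ln(z₁/z₀).
ln(140.0/0.047) = 7.9993, ln(11.0/0.047) = 5.4555
V₂ = 26.3 × 7.9993/5.4555 = 26.3 × 1.4663 = 38.5629 kt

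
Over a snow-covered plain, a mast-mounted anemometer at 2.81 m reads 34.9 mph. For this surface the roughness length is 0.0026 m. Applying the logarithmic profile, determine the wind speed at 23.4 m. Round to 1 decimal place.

45.5 mph

Log law: V(z) ∝ ln(z/z₀), so V₂/V₁ = ln(z₂/z₀) / ln(z₁/z₀).
ln(23.4/0.0026) = 9.1050, ln(2.81/0.0026) = 6.9854
V₂ = 34.9 × 9.1050/6.9854 = 34.9 × 1.3034 = 45.4895 mph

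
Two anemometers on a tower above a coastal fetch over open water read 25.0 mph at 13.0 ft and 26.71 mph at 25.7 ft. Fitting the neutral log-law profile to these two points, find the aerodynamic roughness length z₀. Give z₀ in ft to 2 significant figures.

z₀ ≈ 0.00061 ft

Log law: V(z) ∝ ln(z/z₀). With r = V₁/V₂ = 25.0/26.71 = 0.93598,
r · ln(z₂/z₀) = ln(z₁/z₀) ⇒ ln z₀ = (ln z₁ − r·ln z₂)/(1 − r)
ln z₀ = (2.56495 − 0.93598×3.24649) / 0.06402 = -7.3991
z₀ = exp(-7.3991) = 0.0006118 ft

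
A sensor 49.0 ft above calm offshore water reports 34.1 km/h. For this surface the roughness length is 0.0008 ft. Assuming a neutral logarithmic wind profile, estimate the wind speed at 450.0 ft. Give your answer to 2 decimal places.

40.96 km/h

Log law: V(z) ∝ ln(z/z₀), so V₂/V₁ = ln(z₂/z₀) / ln(z₁/z₀).
ln(450.0/0.0008) = 13.2401, ln(49.0/0.0008) = 11.0227
V₂ = 34.1 × 13.2401/11.0227 = 34.1 × 1.2012 = 40.9599 km/h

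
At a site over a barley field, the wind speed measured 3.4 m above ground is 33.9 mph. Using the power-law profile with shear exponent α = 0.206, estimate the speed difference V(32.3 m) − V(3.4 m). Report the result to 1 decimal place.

20.0 mph

Power law: V₂ = V₁ · (z₂/z₁)^α = 33.9 × (9.5000)^0.206 = 53.9027 mph
ΔV = 53.9027 − 33.9 = 20.0027 mph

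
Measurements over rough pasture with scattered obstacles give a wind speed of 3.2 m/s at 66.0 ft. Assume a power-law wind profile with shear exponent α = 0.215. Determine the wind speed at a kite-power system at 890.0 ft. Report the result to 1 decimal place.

5.6 m/s

Power-law profile: V₂ = V₁ · (z₂/z₁)^α
V₂ = 3.2 × (890.0/66.0)^0.215 = 3.2 × (13.4848)^0.215
    = 3.2 × 1.7495 = 5.5984 m/s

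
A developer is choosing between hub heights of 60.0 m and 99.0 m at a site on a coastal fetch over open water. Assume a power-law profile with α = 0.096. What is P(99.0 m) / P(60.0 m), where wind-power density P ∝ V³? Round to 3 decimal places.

Speed ratio: V_B/V_A = (z_B/z_A)^α = (99.0/60.0)^0.096 = (1.6500)^0.096 = 1.04925
Power-density ratio: P_B/P_A = (V_B/V_A)³ = (1.04925)³ = 1.15514

1.155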